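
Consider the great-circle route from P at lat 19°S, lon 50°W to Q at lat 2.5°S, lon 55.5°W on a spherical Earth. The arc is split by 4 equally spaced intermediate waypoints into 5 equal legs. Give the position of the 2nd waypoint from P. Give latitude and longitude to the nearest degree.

≈ lat 12°S, lon 52°W

Write both endpoints as unit vectors p₁, p₂ with components (cos φ cos λ, cos φ sin λ, sin φ).
The central angle between the endpoints is δ = arccos(p₁·p₂) ≈ 0.303 rad (17.4°).
Interpolate at f = 2/5 with slerp weights a = sin((1−f)δ)/sin δ ≈ 0.606, b = sin(fδ)/sin δ ≈ 0.405.
p = a·p₁ + b·p₂ ≈ (0.598, -0.772, -0.215); φ = arcsin(p_z) ≈ -12.41°, λ = atan2(p_y, p_x) ≈ -52.28°.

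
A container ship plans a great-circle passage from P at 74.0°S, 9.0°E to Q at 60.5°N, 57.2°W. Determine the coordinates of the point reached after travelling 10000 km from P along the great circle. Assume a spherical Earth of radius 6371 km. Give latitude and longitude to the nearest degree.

≈ 11°N, 38°W

Write both endpoints as unit vectors p₁, p₂ with components (cos φ cos λ, cos φ sin λ, sin φ).
The central angle between the endpoints is δ = arccos(p₁·p₂) ≈ 2.468 rad (141.4°). The total great-circle distance is δ·R ≈ 2.468 × 6371 ≈ 15726 km, so the target fraction is f = 10000/15726 ≈ 0.636.
Interpolate at f ≈ 0.636 with slerp weights a = sin((1−f)δ)/sin δ ≈ 1.255, b = sin(fδ)/sin δ ≈ 1.604.
p = a·p₁ + b·p₂ ≈ (0.770, -0.610, 0.189); φ = arcsin(p_z) ≈ 10.92°, λ = atan2(p_y, p_x) ≈ -38.39°.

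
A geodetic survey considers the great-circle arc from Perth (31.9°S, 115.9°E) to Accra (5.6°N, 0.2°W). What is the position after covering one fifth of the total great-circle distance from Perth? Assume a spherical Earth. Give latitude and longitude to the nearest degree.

≈ 33°S, 89°E

Convert each endpoint to a unit vector on the sphere (x = cos φ cos λ, y = cos φ sin λ, z = sin φ).
The central angle between the endpoints is δ = arccos(p₁·p₂) ≈ 2.008 rad (115.0°).
Interpolate at f = 1/5 with slerp weights a = sin((1−f)δ)/sin δ ≈ 1.103, b = sin(fδ)/sin δ ≈ 0.431.
p = a·p₁ + b·p₂ ≈ (0.020, 0.841, -0.541); φ = arcsin(p_z) ≈ -32.74°, λ = atan2(p_y, p_x) ≈ 88.62°.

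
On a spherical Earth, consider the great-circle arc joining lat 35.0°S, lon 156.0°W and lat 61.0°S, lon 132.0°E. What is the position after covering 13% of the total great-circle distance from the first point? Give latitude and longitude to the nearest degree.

Convert each endpoint to a unit vector on the sphere (x = cos φ cos λ, y = cos φ sin λ, z = sin φ).
The central angle between the endpoints is δ = arccos(p₁·p₂) ≈ 0.896 rad (51.4°).
Interpolate at f = 0.13 with slerp weights a = sin((1−f)δ)/sin δ ≈ 0.900, b = sin(fδ)/sin δ ≈ 0.149.
p = a·p₁ + b·p₂ ≈ (-0.722, -0.246, -0.647); φ = arcsin(p_z) ≈ -40.28°, λ = atan2(p_y, p_x) ≈ -161.16°.

≈ lat 40°S, lon 161°W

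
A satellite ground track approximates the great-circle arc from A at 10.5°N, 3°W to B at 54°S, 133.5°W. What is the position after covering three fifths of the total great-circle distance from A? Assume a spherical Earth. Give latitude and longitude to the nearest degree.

From cos δ = sin φ₁ sin φ₂ + cos φ₁ cos φ₂ cos Δλ, the central angle is δ ≈ 2.121 rad (121.5°).
Interpolate at f = 3/5 with slerp weights a = sin((1−f)δ)/sin δ ≈ 0.880, b = sin(fδ)/sin δ ≈ 1.121.
p = a·p₁ + b·p₂ ≈ (0.410, -0.523, -0.747); φ = arcsin(p_z) ≈ -48.31°, λ = atan2(p_y, p_x) ≈ -51.90°.

≈ 48°S, 52°W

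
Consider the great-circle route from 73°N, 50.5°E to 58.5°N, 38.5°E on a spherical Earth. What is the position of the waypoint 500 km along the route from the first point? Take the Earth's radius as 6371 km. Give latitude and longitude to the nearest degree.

≈ 69°N, 45°E

The haversine formula gives a central angle δ ≈ 0.266 rad (15.2°) between the endpoints. The total great-circle distance is δ·R ≈ 0.266 × 6371 ≈ 1695 km, so the target fraction is f = 500/1695 ≈ 0.295.
Interpolate at f ≈ 0.295 with slerp weights a = sin((1−f)δ)/sin δ ≈ 0.709, b = sin(fδ)/sin δ ≈ 0.298.
p = a·p₁ + b·p₂ ≈ (0.254, 0.257, 0.932); φ = arcsin(p_z) ≈ 68.83°, λ = atan2(p_y, p_x) ≈ 45.36°.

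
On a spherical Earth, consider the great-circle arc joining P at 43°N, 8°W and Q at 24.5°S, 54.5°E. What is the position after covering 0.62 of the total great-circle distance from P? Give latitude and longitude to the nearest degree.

≈ 2°N, 33°E

Convert each endpoint to a unit vector on the sphere (x = cos φ cos λ, y = cos φ sin λ, z = sin φ).
The central angle between the endpoints is δ = arccos(p₁·p₂) ≈ 1.546 rad (88.6°).
Interpolate at f = 0.62 with slerp weights a = sin((1−f)δ)/sin δ ≈ 0.555, b = sin(fδ)/sin δ ≈ 0.819.
p = a·p₁ + b·p₂ ≈ (0.834, 0.550, 0.039); φ = arcsin(p_z) ≈ 2.22°, λ = atan2(p_y, p_x) ≈ 33.40°.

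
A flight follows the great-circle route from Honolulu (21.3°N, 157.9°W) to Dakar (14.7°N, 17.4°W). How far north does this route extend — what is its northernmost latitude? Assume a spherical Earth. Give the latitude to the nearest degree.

The great circle lies in the plane with unit normal n̂ = (p₁ × p₂)/|p₁ × p₂|.
Here n̂_z ≈ +0.719; the vertex latitude is φ_max = arccos|n̂_z| ≈ 44.1°.

≈ 44°N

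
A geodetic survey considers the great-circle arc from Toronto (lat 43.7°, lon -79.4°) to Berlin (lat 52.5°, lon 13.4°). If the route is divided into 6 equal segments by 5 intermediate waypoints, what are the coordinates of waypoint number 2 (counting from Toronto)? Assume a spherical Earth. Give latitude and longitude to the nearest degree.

The haversine formula gives a central angle δ ≈ 1.016 rad (58.2°) between the endpoints.
Interpolate at f = 2/6 with slerp weights a = sin((1−f)δ)/sin δ ≈ 0.737, b = sin(fδ)/sin δ ≈ 0.391.
p = a·p₁ + b·p₂ ≈ (0.330, -0.469, 0.820); φ = arcsin(p_z) ≈ 55.04°, λ = atan2(p_y, p_x) ≈ -54.90°.

≈ lat 55°, lon -55°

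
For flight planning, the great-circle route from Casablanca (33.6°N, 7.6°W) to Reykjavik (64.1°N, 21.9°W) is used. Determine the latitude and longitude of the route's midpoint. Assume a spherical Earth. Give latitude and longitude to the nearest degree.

≈ (49°N, 13°W)

Write both endpoints as unit vectors p₁, p₂ with components (cos φ cos λ, cos φ sin λ, sin φ).
The central angle between the endpoints is δ = arccos(p₁·p₂) ≈ 0.554 rad (31.7°).
Interpolate at f = 1/2 with slerp weights a = sin((1−f)δ)/sin δ ≈ 0.520, b = sin(fδ)/sin δ ≈ 0.520.
p = a·p₁ + b·p₂ ≈ (0.640, -0.142, 0.755); φ = arcsin(p_z) ≈ 49.05°, λ = atan2(p_y, p_x) ≈ -12.51°.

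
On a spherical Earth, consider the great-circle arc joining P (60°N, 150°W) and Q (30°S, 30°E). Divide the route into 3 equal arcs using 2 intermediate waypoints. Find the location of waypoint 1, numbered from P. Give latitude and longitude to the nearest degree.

≈ (70°N, 30°E)

Convert each endpoint to a unit vector on the sphere (x = cos φ cos λ, y = cos φ sin λ, z = sin φ).
The central angle between the endpoints is δ = arccos(p₁·p₂) ≈ 2.618 rad (150.0°).
Interpolate at f = 1/3 with slerp weights a = sin((1−f)δ)/sin δ ≈ 1.970, b = sin(fδ)/sin δ ≈ 1.532.
p = a·p₁ + b·p₂ ≈ (0.296, 0.171, 0.940); φ = arcsin(p_z) ≈ 70.00°, λ = atan2(p_y, p_x) ≈ 30.00°.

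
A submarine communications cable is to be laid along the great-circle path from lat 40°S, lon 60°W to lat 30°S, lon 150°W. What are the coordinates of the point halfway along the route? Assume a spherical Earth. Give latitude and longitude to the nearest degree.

≈ lat 45°S, lon 109°W

Convert each endpoint to a unit vector on the sphere (x = cos φ cos λ, y = cos φ sin λ, z = sin φ).
The central angle between the endpoints is δ = arccos(p₁·p₂) ≈ 1.244 rad (71.3°).
Interpolate at f = 1/2 with slerp weights a = sin((1−f)δ)/sin δ ≈ 0.615, b = sin(fδ)/sin δ ≈ 0.615.
p = a·p₁ + b·p₂ ≈ (-0.226, -0.674, -0.703); φ = arcsin(p_z) ≈ -44.67°, λ = atan2(p_y, p_x) ≈ -108.51°.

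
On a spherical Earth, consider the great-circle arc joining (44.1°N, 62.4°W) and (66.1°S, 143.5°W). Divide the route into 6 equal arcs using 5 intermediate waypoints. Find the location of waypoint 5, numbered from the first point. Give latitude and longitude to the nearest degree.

≈ (52°S, 113°W)

Convert each endpoint to a unit vector on the sphere (x = cos φ cos λ, y = cos φ sin λ, z = sin φ).
The central angle between the endpoints is δ = arccos(p₁·p₂) ≈ 2.203 rad (126.2°).
Interpolate at f = 5/6 with slerp weights a = sin((1−f)δ)/sin δ ≈ 0.445, b = sin(fδ)/sin δ ≈ 1.197.
p = a·p₁ + b·p₂ ≈ (-0.242, -0.572, -0.784); φ = arcsin(p_z) ≈ -51.64°, λ = atan2(p_y, p_x) ≈ -112.91°.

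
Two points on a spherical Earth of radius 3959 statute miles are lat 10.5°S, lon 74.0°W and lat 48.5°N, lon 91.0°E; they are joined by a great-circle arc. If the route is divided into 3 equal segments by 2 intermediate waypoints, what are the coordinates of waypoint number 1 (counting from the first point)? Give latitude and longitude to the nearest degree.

≈ lat 34°N, lon 60°W

The haversine formula gives a central angle δ ≈ 2.443 rad (140.0°) between the endpoints.
Interpolate at f = 1/3 with slerp weights a = sin((1−f)δ)/sin δ ≈ 1.552, b = sin(fδ)/sin δ ≈ 1.131.
p = a·p₁ + b·p₂ ≈ (0.408, -0.718, 0.564); φ = arcsin(p_z) ≈ 34.34°, λ = atan2(p_y, p_x) ≈ -60.41°.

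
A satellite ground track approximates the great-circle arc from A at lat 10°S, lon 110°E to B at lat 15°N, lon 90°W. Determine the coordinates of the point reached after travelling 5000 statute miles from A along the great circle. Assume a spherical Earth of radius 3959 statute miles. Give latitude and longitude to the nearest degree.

From cos δ = sin φ₁ sin φ₂ + cos φ₁ cos φ₂ cos Δλ, the central angle is δ ≈ 2.790 rad (159.9°). The total great-circle distance is δ·R ≈ 2.790 × 3959 ≈ 11046 mi, so the target fraction is f = 5000/11046 ≈ 0.453.
Interpolate at f ≈ 0.453 with slerp weights a = sin((1−f)δ)/sin δ ≈ 2.901, b = sin(fδ)/sin δ ≈ 2.767.
p = a·p₁ + b·p₂ ≈ (-0.977, 0.012, 0.212); φ = arcsin(p_z) ≈ 12.27°, λ = atan2(p_y, p_x) ≈ 179.32°.

≈ lat 12°N, lon 179°E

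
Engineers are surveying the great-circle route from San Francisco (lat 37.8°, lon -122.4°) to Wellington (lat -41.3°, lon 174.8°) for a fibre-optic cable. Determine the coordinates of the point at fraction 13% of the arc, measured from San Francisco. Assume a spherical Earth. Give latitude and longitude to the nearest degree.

Convert each endpoint to a unit vector on the sphere (x = cos φ cos λ, y = cos φ sin λ, z = sin φ).
The central angle between the endpoints is δ = arccos(p₁·p₂) ≈ 1.704 rad (97.7°).
Interpolate at f = 0.13 with slerp weights a = sin((1−f)δ)/sin δ ≈ 1.005, b = sin(fδ)/sin δ ≈ 0.222.
p = a·p₁ + b·p₂ ≈ (-0.591, -0.655, 0.470); φ = arcsin(p_z) ≈ 28.01°, λ = atan2(p_y, p_x) ≈ -132.06°.

≈ lat 28°, lon -132°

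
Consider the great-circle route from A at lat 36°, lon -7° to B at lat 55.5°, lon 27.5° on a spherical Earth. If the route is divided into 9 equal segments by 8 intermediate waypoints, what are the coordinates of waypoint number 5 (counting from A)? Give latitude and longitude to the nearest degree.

From cos δ = sin φ₁ sin φ₂ + cos φ₁ cos φ₂ cos Δλ, the central angle is δ ≈ 0.531 rad (30.5°).
Interpolate at f = 5/9 with slerp weights a = sin((1−f)δ)/sin δ ≈ 0.462, b = sin(fδ)/sin δ ≈ 0.574.
p = a·p₁ + b·p₂ ≈ (0.659, 0.105, 0.745); φ = arcsin(p_z) ≈ 48.13°, λ = atan2(p_y, p_x) ≈ 9.02°.

≈ lat 48°, lon 9°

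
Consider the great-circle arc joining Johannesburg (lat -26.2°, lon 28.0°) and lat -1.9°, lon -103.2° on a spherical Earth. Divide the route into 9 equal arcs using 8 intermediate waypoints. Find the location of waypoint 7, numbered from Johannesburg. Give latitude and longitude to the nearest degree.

From cos δ = sin φ₁ sin φ₂ + cos φ₁ cos φ₂ cos Δλ, the central angle is δ ≈ 2.185 rad (125.2°).
Interpolate at f = 7/9 with slerp weights a = sin((1−f)δ)/sin δ ≈ 0.571, b = sin(fδ)/sin δ ≈ 1.213.
p = a·p₁ + b·p₂ ≈ (0.175, -0.940, -0.292); φ = arcsin(p_z) ≈ -16.99°, λ = atan2(p_y, p_x) ≈ -79.43°.

≈ lat -17°, lon -79°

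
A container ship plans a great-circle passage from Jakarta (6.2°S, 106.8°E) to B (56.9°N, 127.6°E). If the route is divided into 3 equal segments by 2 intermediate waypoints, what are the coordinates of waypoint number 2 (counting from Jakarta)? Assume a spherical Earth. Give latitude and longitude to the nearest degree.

≈ (36°N, 117°E)

Write both endpoints as unit vectors p₁, p₂ with components (cos φ cos λ, cos φ sin λ, sin φ).
The central angle between the endpoints is δ = arccos(p₁·p₂) ≈ 1.141 rad (65.4°).
Interpolate at f = 2/3 with slerp weights a = sin((1−f)δ)/sin δ ≈ 0.408, b = sin(fδ)/sin δ ≈ 0.758.
p = a·p₁ + b·p₂ ≈ (-0.370, 0.717, 0.591); φ = arcsin(p_z) ≈ 36.24°, λ = atan2(p_y, p_x) ≈ 117.31°.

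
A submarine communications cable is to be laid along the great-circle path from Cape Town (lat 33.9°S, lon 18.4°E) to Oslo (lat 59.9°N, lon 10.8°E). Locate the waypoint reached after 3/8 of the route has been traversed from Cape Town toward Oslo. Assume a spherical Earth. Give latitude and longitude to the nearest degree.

The haversine formula gives a central angle δ ≈ 1.641 rad (94.0°) between the endpoints.
Interpolate at f = 3/8 with slerp weights a = sin((1−f)δ)/sin δ ≈ 0.857, b = sin(fδ)/sin δ ≈ 0.579.
p = a·p₁ + b·p₂ ≈ (0.960, 0.279, 0.023); φ = arcsin(p_z) ≈ 1.29°, λ = atan2(p_y, p_x) ≈ 16.20°.

≈ lat 1°N, lon 16°E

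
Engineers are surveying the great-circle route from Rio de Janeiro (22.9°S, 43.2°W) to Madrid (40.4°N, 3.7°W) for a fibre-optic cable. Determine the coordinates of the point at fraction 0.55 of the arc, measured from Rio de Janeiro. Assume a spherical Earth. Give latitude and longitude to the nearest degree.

Write both endpoints as unit vectors p₁, p₂ with components (cos φ cos λ, cos φ sin λ, sin φ).
The central angle between the endpoints is δ = arccos(p₁·p₂) ≈ 1.277 rad (73.2°).
Interpolate at f = 0.55 with slerp weights a = sin((1−f)δ)/sin δ ≈ 0.568, b = sin(fδ)/sin δ ≈ 0.675.
p = a·p₁ + b·p₂ ≈ (0.894, -0.391, 0.216); φ = arcsin(p_z) ≈ 12.50°, λ = atan2(p_y, p_x) ≈ -23.63°.

≈ (13°N, 24°W)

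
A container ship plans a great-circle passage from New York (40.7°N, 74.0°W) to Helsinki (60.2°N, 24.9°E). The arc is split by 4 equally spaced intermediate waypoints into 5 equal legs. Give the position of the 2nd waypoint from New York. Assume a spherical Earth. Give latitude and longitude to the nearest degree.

≈ 58°N, 48°W

Write both endpoints as unit vectors p₁, p₂ with components (cos φ cos λ, cos φ sin λ, sin φ).
The central angle between the endpoints is δ = arccos(p₁·p₂) ≈ 1.038 rad (59.5°).
Interpolate at f = 2/5 with slerp weights a = sin((1−f)δ)/sin δ ≈ 0.677, b = sin(fδ)/sin δ ≈ 0.468.
p = a·p₁ + b·p₂ ≈ (0.353, -0.396, 0.848); φ = arcsin(p_z) ≈ 58.00°, λ = atan2(p_y, p_x) ≈ -48.28°.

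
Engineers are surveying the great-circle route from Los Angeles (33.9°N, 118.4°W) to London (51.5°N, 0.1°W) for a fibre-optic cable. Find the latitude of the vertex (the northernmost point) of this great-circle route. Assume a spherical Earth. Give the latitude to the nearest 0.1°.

The great circle lies in the plane with unit normal n̂ = (p₁ × p₂)/|p₁ × p₂|.
Here n̂_z ≈ +0.464; the vertex latitude is φ_max = arccos|n̂_z| ≈ 62.4°.
Check via Clairaut: cos φ_max = |cos φ₁| · sin C = cos(33.9°)·sin(33.9°) ≈ 0.464, again giving ≈ 62.4°.

≈ 62.4°N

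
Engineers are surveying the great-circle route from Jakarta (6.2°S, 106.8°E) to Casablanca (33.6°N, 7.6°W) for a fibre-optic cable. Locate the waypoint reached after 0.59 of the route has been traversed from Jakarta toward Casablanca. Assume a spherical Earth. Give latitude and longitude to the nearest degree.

≈ (28°N, 47°E)

Convert each endpoint to a unit vector on the sphere (x = cos φ cos λ, y = cos φ sin λ, z = sin φ).
The central angle between the endpoints is δ = arccos(p₁·p₂) ≈ 1.984 rad (113.7°).
Interpolate at f = 0.59 with slerp weights a = sin((1−f)δ)/sin δ ≈ 0.794, b = sin(fδ)/sin δ ≈ 1.006.
p = a·p₁ + b·p₂ ≈ (0.602, 0.645, 0.471); φ = arcsin(p_z) ≈ 28.09°, λ = atan2(p_y, p_x) ≈ 46.94°.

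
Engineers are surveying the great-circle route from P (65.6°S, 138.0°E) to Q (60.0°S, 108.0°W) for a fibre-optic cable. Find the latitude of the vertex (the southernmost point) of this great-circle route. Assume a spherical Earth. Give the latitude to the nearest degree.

The great circle lies in the plane with unit normal n̂ = (p₁ × p₂)/|p₁ × p₂|.
Here n̂_z ≈ +0.266; the vertex latitude is φ_max = arccos|n̂_z| ≈ 74.6°.

≈ 75°S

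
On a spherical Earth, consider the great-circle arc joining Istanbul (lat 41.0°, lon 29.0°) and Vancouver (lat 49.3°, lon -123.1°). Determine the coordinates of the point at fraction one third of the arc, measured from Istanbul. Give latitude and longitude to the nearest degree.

≈ lat 67°, lon 7°

Convert each endpoint to a unit vector on the sphere (x = cos φ cos λ, y = cos φ sin λ, z = sin φ).
The central angle between the endpoints is δ = arccos(p₁·p₂) ≈ 1.508 rad (86.4°).
Interpolate at f = 1/3 with slerp weights a = sin((1−f)δ)/sin δ ≈ 0.846, b = sin(fδ)/sin δ ≈ 0.483.
p = a·p₁ + b·p₂ ≈ (0.387, 0.046, 0.921); φ = arcsin(p_z) ≈ 67.09°, λ = atan2(p_y, p_x) ≈ 6.76°.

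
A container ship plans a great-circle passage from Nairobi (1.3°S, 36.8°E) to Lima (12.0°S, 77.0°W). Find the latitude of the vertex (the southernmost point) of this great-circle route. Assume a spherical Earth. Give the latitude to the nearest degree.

The great circle lies in the plane with unit normal n̂ = (p₁ × p₂)/|p₁ × p₂|.
Here n̂_z ≈ -0.972; the vertex latitude is φ_max = arccos|n̂_z| ≈ 13.7°.

≈ 14°S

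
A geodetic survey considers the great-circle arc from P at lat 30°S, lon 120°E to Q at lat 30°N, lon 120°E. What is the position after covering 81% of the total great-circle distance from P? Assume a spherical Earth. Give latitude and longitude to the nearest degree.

≈ lat 19°N, lon 120°E

From cos δ = sin φ₁ sin φ₂ + cos φ₁ cos φ₂ cos Δλ, the central angle is δ ≈ 1.047 rad (60.0°).
Interpolate at f = 0.81 with slerp weights a = sin((1−f)δ)/sin δ ≈ 0.228, b = sin(fδ)/sin δ ≈ 0.866.
p = a·p₁ + b·p₂ ≈ (-0.474, 0.821, 0.319); φ = arcsin(p_z) ≈ 18.60°, λ = atan2(p_y, p_x) ≈ 120.00°.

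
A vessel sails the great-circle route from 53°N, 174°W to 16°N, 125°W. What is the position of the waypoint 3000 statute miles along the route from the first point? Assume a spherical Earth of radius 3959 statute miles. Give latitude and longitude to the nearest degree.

≈ 24°N, 131°W

Write both endpoints as unit vectors p₁, p₂ with components (cos φ cos λ, cos φ sin λ, sin φ).
The central angle between the endpoints is δ = arccos(p₁·p₂) ≈ 0.928 rad (53.2°). The total great-circle distance is δ·R ≈ 0.928 × 3959 ≈ 3673 mi, so the target fraction is f = 3000/3673 ≈ 0.817.
Interpolate at f ≈ 0.817 with slerp weights a = sin((1−f)δ)/sin δ ≈ 0.211, b = sin(fδ)/sin δ ≈ 0.859.
p = a·p₁ + b·p₂ ≈ (-0.600, -0.690, 0.406); φ = arcsin(p_z) ≈ 23.92°, λ = atan2(p_y, p_x) ≈ -131.03°.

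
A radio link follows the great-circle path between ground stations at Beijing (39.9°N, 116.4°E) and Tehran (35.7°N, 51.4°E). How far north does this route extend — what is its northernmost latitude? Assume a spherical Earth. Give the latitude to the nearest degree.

≈ 43°N

The great circle lies in the plane with unit normal n̂ = (p₁ × p₂)/|p₁ × p₂|.
Here n̂_z ≈ -0.733; the vertex latitude is φ_max = arccos|n̂_z| ≈ 42.9°.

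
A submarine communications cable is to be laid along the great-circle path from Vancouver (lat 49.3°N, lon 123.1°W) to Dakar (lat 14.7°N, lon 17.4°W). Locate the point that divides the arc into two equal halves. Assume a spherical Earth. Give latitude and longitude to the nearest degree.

≈ lat 45°N, lon 56°W

Convert each endpoint to a unit vector on the sphere (x = cos φ cos λ, y = cos φ sin λ, z = sin φ).
The central angle between the endpoints is δ = arccos(p₁·p₂) ≈ 1.549 rad (88.8°).
Interpolate at f = 1/2 with slerp weights a = sin((1−f)δ)/sin δ ≈ 0.700, b = sin(fδ)/sin δ ≈ 0.700.
p = a·p₁ + b·p₂ ≈ (0.397, -0.584, 0.708); φ = arcsin(p_z) ≈ 45.06°, λ = atan2(p_y, p_x) ≈ -55.84°.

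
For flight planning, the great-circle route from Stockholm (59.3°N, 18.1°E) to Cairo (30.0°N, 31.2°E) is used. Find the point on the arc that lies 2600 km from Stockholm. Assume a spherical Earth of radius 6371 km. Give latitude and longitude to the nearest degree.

≈ (37°N, 29°E)

Convert each endpoint to a unit vector on the sphere (x = cos φ cos λ, y = cos φ sin λ, z = sin φ).
The central angle between the endpoints is δ = arccos(p₁·p₂) ≈ 0.534 rad (30.6°). The total great-circle distance is δ·R ≈ 0.534 × 6371 ≈ 3405 km, so the target fraction is f = 2600/3405 ≈ 0.764.
Interpolate at f ≈ 0.764 with slerp weights a = sin((1−f)δ)/sin δ ≈ 0.247, b = sin(fδ)/sin δ ≈ 0.779.
p = a·p₁ + b·p₂ ≈ (0.697, 0.389, 0.602); φ = arcsin(p_z) ≈ 37.03°, λ = atan2(p_y, p_x) ≈ 29.15°.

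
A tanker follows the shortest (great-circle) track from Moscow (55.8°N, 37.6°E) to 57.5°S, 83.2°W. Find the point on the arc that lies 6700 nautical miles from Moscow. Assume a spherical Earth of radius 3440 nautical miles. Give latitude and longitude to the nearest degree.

Convert each endpoint to a unit vector on the sphere (x = cos φ cos λ, y = cos φ sin λ, z = sin φ).
The central angle between the endpoints is δ = arccos(p₁·p₂) ≈ 2.591 rad (148.5°). The total great-circle distance is δ·R ≈ 2.591 × 3440 ≈ 8913 nmi, so the target fraction is f = 6700/8913 ≈ 0.752.
Interpolate at f ≈ 0.752 with slerp weights a = sin((1−f)δ)/sin δ ≈ 1.146, b = sin(fδ)/sin δ ≈ 1.777.
p = a·p₁ + b·p₂ ≈ (0.624, -0.555, -0.551); φ = arcsin(p_z) ≈ -33.41°, λ = atan2(p_y, p_x) ≈ -41.67°.

≈ 33°S, 42°W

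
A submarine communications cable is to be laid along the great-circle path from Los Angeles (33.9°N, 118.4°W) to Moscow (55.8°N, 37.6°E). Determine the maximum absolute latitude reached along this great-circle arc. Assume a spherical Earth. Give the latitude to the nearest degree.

The great circle lies in the plane with unit normal n̂ = (p₁ × p₂)/|p₁ × p₂|.
Here n̂_z ≈ +0.190; the vertex latitude is φ_max = arccos|n̂_z| ≈ 79.1°.
Check via Clairaut: cos φ_max = |cos φ₁| · sin C = cos(33.9°)·sin(13.2°) ≈ 0.190, again giving ≈ 79.1°.

≈ 79°N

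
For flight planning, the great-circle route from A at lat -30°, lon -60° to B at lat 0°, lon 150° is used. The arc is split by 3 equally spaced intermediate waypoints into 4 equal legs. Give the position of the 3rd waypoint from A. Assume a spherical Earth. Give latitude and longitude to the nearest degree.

≈ lat -25°, lon 174°

Write both endpoints as unit vectors p₁, p₂ with components (cos φ cos λ, cos φ sin λ, sin φ).
The central angle between the endpoints is δ = arccos(p₁·p₂) ≈ 2.419 rad (138.6°).
Interpolate at f = 3/4 with slerp weights a = sin((1−f)δ)/sin δ ≈ 0.860, b = sin(fδ)/sin δ ≈ 1.467.
p = a·p₁ + b·p₂ ≈ (-0.899, 0.089, -0.430); φ = arcsin(p_z) ≈ -25.45°, λ = atan2(p_y, p_x) ≈ 174.34°.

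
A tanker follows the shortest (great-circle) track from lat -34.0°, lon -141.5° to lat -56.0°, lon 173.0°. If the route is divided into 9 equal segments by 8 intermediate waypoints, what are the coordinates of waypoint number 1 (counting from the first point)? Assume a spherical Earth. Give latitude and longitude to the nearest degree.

≈ lat -37°, lon -145°

From cos δ = sin φ₁ sin φ₂ + cos φ₁ cos φ₂ cos Δλ, the central angle is δ ≈ 0.662 rad (38.0°).
Interpolate at f = 1/9 with slerp weights a = sin((1−f)δ)/sin δ ≈ 0.903, b = sin(fδ)/sin δ ≈ 0.120.
p = a·p₁ + b·p₂ ≈ (-0.652, -0.458, -0.604); φ = arcsin(p_z) ≈ -37.16°, λ = atan2(p_y, p_x) ≈ -144.93°.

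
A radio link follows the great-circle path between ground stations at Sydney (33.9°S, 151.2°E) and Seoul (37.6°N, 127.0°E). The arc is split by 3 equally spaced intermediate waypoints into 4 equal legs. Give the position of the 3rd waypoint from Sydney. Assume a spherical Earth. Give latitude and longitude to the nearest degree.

≈ 20°N, 134°E

The haversine formula gives a central angle δ ≈ 1.308 rad (75.0°) between the endpoints.
Interpolate at f = 3/4 with slerp weights a = sin((1−f)δ)/sin δ ≈ 0.333, b = sin(fδ)/sin δ ≈ 0.861.
p = a·p₁ + b·p₂ ≈ (-0.652, 0.678, 0.340); φ = arcsin(p_z) ≈ 19.85°, λ = atan2(p_y, p_x) ≈ 133.91°.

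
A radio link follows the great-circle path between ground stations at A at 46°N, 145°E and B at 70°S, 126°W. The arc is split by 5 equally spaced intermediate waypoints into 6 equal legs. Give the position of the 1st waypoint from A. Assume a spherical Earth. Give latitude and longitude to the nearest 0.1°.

≈ 25.8°N, 156.1°E

Write both endpoints as unit vectors p₁, p₂ with components (cos φ cos λ, cos φ sin λ, sin φ).
The central angle between the endpoints is δ = arccos(p₁·p₂) ≈ 2.307 rad (132.2°).
Interpolate at f = 1/6 with slerp weights a = sin((1−f)δ)/sin δ ≈ 1.267, b = sin(fδ)/sin δ ≈ 0.506.
p = a·p₁ + b·p₂ ≈ (-0.823, 0.365, 0.436); φ = arcsin(p_z) ≈ 25.82°, λ = atan2(p_y, p_x) ≈ 156.09°.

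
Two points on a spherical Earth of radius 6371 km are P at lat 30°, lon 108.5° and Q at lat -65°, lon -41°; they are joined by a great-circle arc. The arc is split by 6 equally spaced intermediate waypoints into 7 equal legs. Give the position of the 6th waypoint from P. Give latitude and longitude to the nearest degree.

≈ lat -73°, lon 13°

From cos δ = sin φ₁ sin φ₂ + cos φ₁ cos φ₂ cos Δλ, the central angle is δ ≈ 2.447 rad (140.2°).
Interpolate at f = 6/7 with slerp weights a = sin((1−f)δ)/sin δ ≈ 0.535, b = sin(fδ)/sin δ ≈ 1.351.
p = a·p₁ + b·p₂ ≈ (0.284, 0.065, -0.957); φ = arcsin(p_z) ≈ -73.07°, λ = atan2(p_y, p_x) ≈ 12.92°.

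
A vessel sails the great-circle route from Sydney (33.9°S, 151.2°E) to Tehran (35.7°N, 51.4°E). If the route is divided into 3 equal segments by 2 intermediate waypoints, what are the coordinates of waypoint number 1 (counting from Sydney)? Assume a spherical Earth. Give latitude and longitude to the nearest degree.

Write both endpoints as unit vectors p₁, p₂ with components (cos φ cos λ, cos φ sin λ, sin φ).
The central angle between the endpoints is δ = arccos(p₁·p₂) ≈ 2.027 rad (116.1°).
Interpolate at f = 1/3 with slerp weights a = sin((1−f)δ)/sin δ ≈ 1.087, b = sin(fδ)/sin δ ≈ 0.696.
p = a·p₁ + b·p₂ ≈ (-0.438, 0.877, -0.200); φ = arcsin(p_z) ≈ -11.53°, λ = atan2(p_y, p_x) ≈ 116.54°.

≈ 12°S, 117°E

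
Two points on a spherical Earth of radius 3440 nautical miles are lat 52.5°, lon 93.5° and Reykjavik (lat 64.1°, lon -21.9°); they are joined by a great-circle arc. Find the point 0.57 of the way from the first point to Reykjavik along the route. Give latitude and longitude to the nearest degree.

From cos δ = sin φ₁ sin φ₂ + cos φ₁ cos φ₂ cos Δλ, the central angle is δ ≈ 0.928 rad (53.2°).
Interpolate at f = 0.57 with slerp weights a = sin((1−f)δ)/sin δ ≈ 0.485, b = sin(fδ)/sin δ ≈ 0.630.
p = a·p₁ + b·p₂ ≈ (0.237, 0.192, 0.952); φ = arcsin(p_z) ≈ 72.21°, λ = atan2(p_y, p_x) ≈ 38.99°.

≈ lat 72°, lon 39°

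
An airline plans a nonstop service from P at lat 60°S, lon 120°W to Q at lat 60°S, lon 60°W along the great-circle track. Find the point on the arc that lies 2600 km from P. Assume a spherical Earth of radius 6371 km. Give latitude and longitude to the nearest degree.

Write both endpoints as unit vectors p₁, p₂ with components (cos φ cos λ, cos φ sin λ, sin φ).
The central angle between the endpoints is δ = arccos(p₁·p₂) ≈ 0.505 rad (29.0°). The total great-circle distance is δ·R ≈ 0.505 × 6371 ≈ 3220 km, so the target fraction is f = 2600/3220 ≈ 0.808.
Interpolate at f ≈ 0.808 with slerp weights a = sin((1−f)δ)/sin δ ≈ 0.201, b = sin(fδ)/sin δ ≈ 0.820.
p = a·p₁ + b·p₂ ≈ (0.155, -0.442, -0.884); φ = arcsin(p_z) ≈ -62.09°, λ = atan2(p_y, p_x) ≈ -70.69°.

≈ lat 62°S, lon 71°W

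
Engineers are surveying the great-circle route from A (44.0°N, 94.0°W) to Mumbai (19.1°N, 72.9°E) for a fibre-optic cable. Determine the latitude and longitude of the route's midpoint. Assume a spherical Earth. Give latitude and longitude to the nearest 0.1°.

≈ (74.0°N, 39.2°E)

Convert each endpoint to a unit vector on the sphere (x = cos φ cos λ, y = cos φ sin λ, z = sin φ).
The central angle between the endpoints is δ = arccos(p₁·p₂) ≈ 2.021 rad (115.8°).
Interpolate at f = 1/2 with slerp weights a = sin((1−f)δ)/sin δ ≈ 0.941, b = sin(fδ)/sin δ ≈ 0.941.
p = a·p₁ + b·p₂ ≈ (0.214, 0.175, 0.961); φ = arcsin(p_z) ≈ 73.96°, λ = atan2(p_y, p_x) ≈ 39.19°.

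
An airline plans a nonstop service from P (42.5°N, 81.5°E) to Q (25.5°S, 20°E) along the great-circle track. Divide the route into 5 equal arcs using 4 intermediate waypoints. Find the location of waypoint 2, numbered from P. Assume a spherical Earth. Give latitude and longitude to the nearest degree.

Write both endpoints as unit vectors p₁, p₂ with components (cos φ cos λ, cos φ sin λ, sin φ).
The central angle between the endpoints is δ = arccos(p₁·p₂) ≈ 1.544 rad (88.5°).
Interpolate at f = 2/5 with slerp weights a = sin((1−f)δ)/sin δ ≈ 0.800, b = sin(fδ)/sin δ ≈ 0.579.
p = a·p₁ + b·p₂ ≈ (0.579, 0.762, 0.291); φ = arcsin(p_z) ≈ 16.91°, λ = atan2(p_y, p_x) ≈ 52.80°.

≈ (17°N, 53°E)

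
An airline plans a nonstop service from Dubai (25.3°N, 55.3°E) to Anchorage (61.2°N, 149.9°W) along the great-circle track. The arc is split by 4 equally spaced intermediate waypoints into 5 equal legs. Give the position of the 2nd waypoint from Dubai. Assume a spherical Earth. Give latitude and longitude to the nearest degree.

≈ 60°N, 70°E

Write both endpoints as unit vectors p₁, p₂ with components (cos φ cos λ, cos φ sin λ, sin φ).
The central angle between the endpoints is δ = arccos(p₁·p₂) ≈ 1.590 rad (91.1°).
Interpolate at f = 2/5 with slerp weights a = sin((1−f)δ)/sin δ ≈ 0.816, b = sin(fδ)/sin δ ≈ 0.594.
p = a·p₁ + b·p₂ ≈ (0.172, 0.463, 0.869); φ = arcsin(p_z) ≈ 60.40°, λ = atan2(p_y, p_x) ≈ 69.58°.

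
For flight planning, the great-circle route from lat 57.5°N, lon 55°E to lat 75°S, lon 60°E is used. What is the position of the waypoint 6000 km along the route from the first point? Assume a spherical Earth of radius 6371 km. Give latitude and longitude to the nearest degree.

Write both endpoints as unit vectors p₁, p₂ with components (cos φ cos λ, cos φ sin λ, sin φ).
The central angle between the endpoints is δ = arccos(p₁·p₂) ≈ 2.313 rad (132.5°). The total great-circle distance is δ·R ≈ 2.313 × 6371 ≈ 14738 km, so the target fraction is f = 6000/14738 ≈ 0.407.
Interpolate at f ≈ 0.407 with slerp weights a = sin((1−f)δ)/sin δ ≈ 1.330, b = sin(fδ)/sin δ ≈ 1.097.
p = a·p₁ + b·p₂ ≈ (0.552, 0.832, 0.062); φ = arcsin(p_z) ≈ 3.55°, λ = atan2(p_y, p_x) ≈ 56.42°.

≈ lat 4°N, lon 56°E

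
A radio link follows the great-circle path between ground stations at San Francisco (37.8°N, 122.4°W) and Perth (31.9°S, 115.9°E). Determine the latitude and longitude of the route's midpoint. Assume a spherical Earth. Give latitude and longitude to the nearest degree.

Write both endpoints as unit vectors p₁, p₂ with components (cos φ cos λ, cos φ sin λ, sin φ).
The central angle between the endpoints is δ = arccos(p₁·p₂) ≈ 2.314 rad (132.6°).
Interpolate at f = 1/2 with slerp weights a = sin((1−f)δ)/sin δ ≈ 1.243, b = sin(fδ)/sin δ ≈ 1.243.
p = a·p₁ + b·p₂ ≈ (-0.987, 0.120, 0.105); φ = arcsin(p_z) ≈ 6.03°, λ = atan2(p_y, p_x) ≈ 173.07°.

≈ 6°N, 173°E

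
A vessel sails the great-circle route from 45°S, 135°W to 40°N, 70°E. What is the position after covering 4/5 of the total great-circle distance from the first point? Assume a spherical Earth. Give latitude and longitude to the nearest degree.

≈ 22°N, 102°E

The haversine formula gives a central angle δ ≈ 2.810 rad (161.0°) between the endpoints.
Interpolate at f = 4/5 with slerp weights a = sin((1−f)δ)/sin δ ≈ 1.636, b = sin(fδ)/sin δ ≈ 2.393.
p = a·p₁ + b·p₂ ≈ (-0.191, 0.904, 0.381); φ = arcsin(p_z) ≈ 22.42°, λ = atan2(p_y, p_x) ≈ 101.92°.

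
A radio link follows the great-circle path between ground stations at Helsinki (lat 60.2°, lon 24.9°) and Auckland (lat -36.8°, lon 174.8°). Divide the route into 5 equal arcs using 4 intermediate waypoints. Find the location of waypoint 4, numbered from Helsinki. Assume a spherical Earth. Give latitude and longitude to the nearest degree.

Write both endpoints as unit vectors p₁, p₂ with components (cos φ cos λ, cos φ sin λ, sin φ).
The central angle between the endpoints is δ = arccos(p₁·p₂) ≈ 2.614 rad (149.8°).
Interpolate at f = 4/5 with slerp weights a = sin((1−f)δ)/sin δ ≈ 0.992, b = sin(fδ)/sin δ ≈ 1.724.
p = a·p₁ + b·p₂ ≈ (-0.927, 0.333, -0.172); φ = arcsin(p_z) ≈ -9.88°, λ = atan2(p_y, p_x) ≈ 160.26°.

≈ lat -10°, lon 160°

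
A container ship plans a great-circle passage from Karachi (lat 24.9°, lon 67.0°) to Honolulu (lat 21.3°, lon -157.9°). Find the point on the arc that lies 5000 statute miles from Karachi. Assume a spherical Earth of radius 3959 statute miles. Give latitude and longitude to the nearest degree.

≈ lat 46°, lon 157°

Convert each endpoint to a unit vector on the sphere (x = cos φ cos λ, y = cos φ sin λ, z = sin φ).
The central angle between the endpoints is δ = arccos(p₁·p₂) ≈ 2.033 rad (116.5°). The total great-circle distance is δ·R ≈ 2.033 × 3959 ≈ 8048 mi, so the target fraction is f = 5000/8048 ≈ 0.621.
Interpolate at f ≈ 0.621 with slerp weights a = sin((1−f)δ)/sin δ ≈ 0.777, b = sin(fδ)/sin δ ≈ 1.065.
p = a·p₁ + b·p₂ ≈ (-0.643, 0.276, 0.714); φ = arcsin(p_z) ≈ 45.56°, λ = atan2(p_y, p_x) ≈ 156.79°.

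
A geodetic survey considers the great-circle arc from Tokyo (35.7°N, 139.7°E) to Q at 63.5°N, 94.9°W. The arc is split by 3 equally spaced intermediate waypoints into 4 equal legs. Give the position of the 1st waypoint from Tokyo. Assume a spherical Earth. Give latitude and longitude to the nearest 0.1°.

Write both endpoints as unit vectors p₁, p₂ with components (cos φ cos λ, cos φ sin λ, sin φ).
The central angle between the endpoints is δ = arccos(p₁·p₂) ≈ 1.253 rad (71.8°).
Interpolate at f = 1/4 with slerp weights a = sin((1−f)δ)/sin δ ≈ 0.850, b = sin(fδ)/sin δ ≈ 0.324.
p = a·p₁ + b·p₂ ≈ (-0.539, 0.302, 0.786); φ = arcsin(p_z) ≈ 51.85°, λ = atan2(p_y, p_x) ≈ 150.71°.

≈ 51.8°N, 150.7°E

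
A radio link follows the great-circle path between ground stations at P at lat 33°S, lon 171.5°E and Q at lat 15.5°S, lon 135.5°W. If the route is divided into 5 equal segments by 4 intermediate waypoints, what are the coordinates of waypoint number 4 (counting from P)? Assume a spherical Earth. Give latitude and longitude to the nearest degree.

From cos δ = sin φ₁ sin φ₂ + cos φ₁ cos φ₂ cos Δλ, the central angle is δ ≈ 0.887 rad (50.8°).
Interpolate at f = 4/5 with slerp weights a = sin((1−f)δ)/sin δ ≈ 0.228, b = sin(fδ)/sin δ ≈ 0.840.
p = a·p₁ + b·p₂ ≈ (-0.766, -0.539, -0.349); φ = arcsin(p_z) ≈ -20.40°, λ = atan2(p_y, p_x) ≈ -144.86°.

≈ lat 20°S, lon 145°W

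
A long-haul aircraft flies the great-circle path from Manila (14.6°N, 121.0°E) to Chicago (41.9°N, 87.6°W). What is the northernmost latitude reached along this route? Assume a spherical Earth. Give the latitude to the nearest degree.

The great circle lies in the plane with unit normal n̂ = (p₁ × p₂)/|p₁ × p₂|.
Here n̂_z ≈ +0.389; the vertex latitude is φ_max = arccos|n̂_z| ≈ 67.1°.
Check via Clairaut: cos φ_max = |cos φ₁| · sin C = cos(14.6°)·sin(23.7°) ≈ 0.389, again giving ≈ 67.1°.

≈ 67°N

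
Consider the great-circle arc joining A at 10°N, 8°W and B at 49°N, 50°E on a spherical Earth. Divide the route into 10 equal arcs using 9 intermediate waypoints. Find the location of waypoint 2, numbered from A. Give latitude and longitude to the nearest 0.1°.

≈ 19.4°N, 0.2°E

The haversine formula gives a central angle δ ≈ 1.078 rad (61.7°) between the endpoints.
Interpolate at f = 2/10 with slerp weights a = sin((1−f)δ)/sin δ ≈ 0.862, b = sin(fδ)/sin δ ≈ 0.243.
p = a·p₁ + b·p₂ ≈ (0.943, 0.004, 0.333); φ = arcsin(p_z) ≈ 19.45°, λ = atan2(p_y, p_x) ≈ 0.24°.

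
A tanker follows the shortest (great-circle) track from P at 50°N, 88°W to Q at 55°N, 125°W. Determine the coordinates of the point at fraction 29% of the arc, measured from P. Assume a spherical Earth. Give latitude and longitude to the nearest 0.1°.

The haversine formula gives a central angle δ ≈ 0.398 rad (22.8°) between the endpoints.
Interpolate at f = 0.29 with slerp weights a = sin((1−f)δ)/sin δ ≈ 0.719, b = sin(fδ)/sin δ ≈ 0.297.
p = a·p₁ + b·p₂ ≈ (-0.082, -0.602, 0.794); φ = arcsin(p_z) ≈ 52.61°, λ = atan2(p_y, p_x) ≈ -97.72°.

≈ 52.6°N, 97.7°W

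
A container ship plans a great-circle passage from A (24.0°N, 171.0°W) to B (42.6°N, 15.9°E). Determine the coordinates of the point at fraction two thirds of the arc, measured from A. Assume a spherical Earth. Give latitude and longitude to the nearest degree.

≈ (79°N, 39°E)

The haversine formula gives a central angle δ ≈ 1.974 rad (113.1°) between the endpoints.
Interpolate at f = 2/3 with slerp weights a = sin((1−f)δ)/sin δ ≈ 0.665, b = sin(fδ)/sin δ ≈ 1.052.
p = a·p₁ + b·p₂ ≈ (0.145, 0.117, 0.982); φ = arcsin(p_z) ≈ 79.26°, λ = atan2(p_y, p_x) ≈ 38.95°.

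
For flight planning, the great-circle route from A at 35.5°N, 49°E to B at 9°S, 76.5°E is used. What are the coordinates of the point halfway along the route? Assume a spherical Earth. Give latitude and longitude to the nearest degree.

Write both endpoints as unit vectors p₁, p₂ with components (cos φ cos λ, cos φ sin λ, sin φ).
The central angle between the endpoints is δ = arccos(p₁·p₂) ≈ 0.899 rad (51.5°).
Interpolate at f = 1/2 with slerp weights a = sin((1−f)δ)/sin δ ≈ 0.555, b = sin(fδ)/sin δ ≈ 0.555.
p = a·p₁ + b·p₂ ≈ (0.425, 0.874, 0.236); φ = arcsin(p_z) ≈ 13.62°, λ = atan2(p_y, p_x) ≈ 64.10°.

≈ 14°N, 64°E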